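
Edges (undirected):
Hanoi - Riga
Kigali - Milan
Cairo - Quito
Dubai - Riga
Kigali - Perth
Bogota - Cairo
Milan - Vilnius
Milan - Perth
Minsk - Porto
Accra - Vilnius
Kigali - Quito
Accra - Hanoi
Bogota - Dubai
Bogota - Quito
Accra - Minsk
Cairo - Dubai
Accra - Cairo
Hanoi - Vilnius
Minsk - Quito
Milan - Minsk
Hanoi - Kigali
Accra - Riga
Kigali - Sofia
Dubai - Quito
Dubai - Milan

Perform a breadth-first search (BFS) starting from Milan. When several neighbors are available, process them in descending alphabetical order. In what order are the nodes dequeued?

Visit Milan; enqueue Vilnius, Perth, Minsk, Kigali, Dubai → queue [Vilnius, Perth, Minsk, Kigali, Dubai]
Visit Vilnius; enqueue Hanoi, Accra → queue [Perth, Minsk, Kigali, Dubai, Hanoi, Accra]
Visit Perth → queue [Minsk, Kigali, Dubai, Hanoi, Accra]
Visit Minsk; enqueue Quito, Porto → queue [Kigali, Dubai, Hanoi, Accra, Quito, Porto]
Visit Kigali; enqueue Sofia → queue [Dubai, Hanoi, Accra, Quito, Porto, Sofia]
Visit Dubai; enqueue Riga, Cairo, Bogota → queue [Hanoi, Accra, Quito, Porto, Sofia, Riga, Cairo, Bogota]
Visit Hanoi → queue [Accra, Quito, Porto, Sofia, Riga, Cairo, Bogota]
Visit Accra → queue [Quito, Porto, Sofia, Riga, Cairo, Bogota]
Visit Quito → queue [Porto, Sofia, Riga, Cairo, Bogota]
Visit Porto → queue [Sofia, Riga, Cairo, Bogota]
Visit Sofia → queue [Riga, Cairo, Bogota]
Visit Riga → queue [Cairo, Bogota]
Visit Cairo → queue [Bogota]
Visit Bogota → queue []

Milan Vilnius Perth Minsk Kigali Dubai Hanoi Accra Quito Porto Sofia Riga Cairo Bogota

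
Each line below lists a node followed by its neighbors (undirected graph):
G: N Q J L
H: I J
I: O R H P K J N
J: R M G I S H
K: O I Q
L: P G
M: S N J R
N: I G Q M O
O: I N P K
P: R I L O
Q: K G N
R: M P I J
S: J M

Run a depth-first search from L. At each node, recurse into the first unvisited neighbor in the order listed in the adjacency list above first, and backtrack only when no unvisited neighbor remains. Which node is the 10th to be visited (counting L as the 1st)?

Visit L
L → P
P → R
R → M
M → S
S → J
J → G
G → N
N → I
I → O
O → K
K → Q
I → H

Visit order: L, P, R, M, S, J, G, N, I, O, K, Q, H

O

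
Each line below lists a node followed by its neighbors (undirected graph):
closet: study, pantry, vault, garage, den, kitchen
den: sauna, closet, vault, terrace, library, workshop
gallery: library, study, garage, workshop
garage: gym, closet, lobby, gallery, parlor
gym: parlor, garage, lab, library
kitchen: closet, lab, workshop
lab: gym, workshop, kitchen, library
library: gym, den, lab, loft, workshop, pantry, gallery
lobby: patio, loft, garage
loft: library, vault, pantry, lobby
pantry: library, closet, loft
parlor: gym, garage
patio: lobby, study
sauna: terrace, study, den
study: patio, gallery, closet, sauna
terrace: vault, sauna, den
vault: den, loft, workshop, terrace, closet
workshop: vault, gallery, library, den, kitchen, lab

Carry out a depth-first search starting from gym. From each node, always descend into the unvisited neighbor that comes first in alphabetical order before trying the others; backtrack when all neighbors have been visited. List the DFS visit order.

gym -> garage -> closet -> den -> library -> gallery -> study -> patio -> lobby -> loft -> pantry -> vault -> terrace -> sauna -> workshop -> kitchen -> lab -> parlor

Visit gym
gym → garage
garage → closet
closet → den
den → library
library → gallery
gallery → study
study → patio
patio → lobby
lobby → loft
loft → pantry
loft → vault
vault → terrace
terrace → sauna
vault → workshop
workshop → kitchen
kitchen → lab
garage → parlor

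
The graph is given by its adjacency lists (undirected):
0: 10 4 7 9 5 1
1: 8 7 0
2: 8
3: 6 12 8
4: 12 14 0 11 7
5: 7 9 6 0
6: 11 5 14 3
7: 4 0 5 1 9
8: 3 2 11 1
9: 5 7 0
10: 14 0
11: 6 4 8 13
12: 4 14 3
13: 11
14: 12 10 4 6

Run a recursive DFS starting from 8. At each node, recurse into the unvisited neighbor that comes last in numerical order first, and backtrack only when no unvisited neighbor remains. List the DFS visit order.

8 -> 11 -> 13 -> 6 -> 14 -> 12 -> 4 -> 7 -> 9 -> 5 -> 0 -> 10 -> 1 -> 3 -> 2

Visit 8
8 → 11
11 → 13
11 → 6
6 → 14
14 → 12
12 → 4
4 → 7
7 → 9
9 → 5
5 → 0
0 → 10
0 → 1
12 → 3
8 → 2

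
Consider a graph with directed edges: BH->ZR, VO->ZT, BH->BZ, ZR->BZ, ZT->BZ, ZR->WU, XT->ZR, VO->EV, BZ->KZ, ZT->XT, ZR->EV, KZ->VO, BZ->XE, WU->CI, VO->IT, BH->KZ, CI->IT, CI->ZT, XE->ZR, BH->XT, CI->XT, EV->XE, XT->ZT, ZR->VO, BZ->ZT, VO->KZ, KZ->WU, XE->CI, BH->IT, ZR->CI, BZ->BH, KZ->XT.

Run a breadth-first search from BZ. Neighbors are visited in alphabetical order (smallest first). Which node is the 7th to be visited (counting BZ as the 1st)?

Visit BZ; enqueue BH, KZ, XE, ZT → queue [BH, KZ, XE, ZT]
Visit BH; enqueue IT, XT, ZR → queue [KZ, XE, ZT, IT, XT, ZR]
Visit KZ; enqueue VO, WU → queue [XE, ZT, IT, XT, ZR, VO, WU]
Visit XE; enqueue CI → queue [ZT, IT, XT, ZR, VO, WU, CI]
Visit ZT → queue [IT, XT, ZR, VO, WU, CI]
Visit IT → queue [XT, ZR, VO, WU, CI]
Visit XT → queue [ZR, VO, WU, CI]
Visit ZR; enqueue EV → queue [VO, WU, CI, EV]
Visit VO → queue [WU, CI, EV]
Visit WU → queue [CI, EV]
Visit CI → queue [EV]
Visit EV → queue []

Visit order: BZ, BH, KZ, XE, ZT, IT, XT, ZR, VO, WU, CI, EV

XT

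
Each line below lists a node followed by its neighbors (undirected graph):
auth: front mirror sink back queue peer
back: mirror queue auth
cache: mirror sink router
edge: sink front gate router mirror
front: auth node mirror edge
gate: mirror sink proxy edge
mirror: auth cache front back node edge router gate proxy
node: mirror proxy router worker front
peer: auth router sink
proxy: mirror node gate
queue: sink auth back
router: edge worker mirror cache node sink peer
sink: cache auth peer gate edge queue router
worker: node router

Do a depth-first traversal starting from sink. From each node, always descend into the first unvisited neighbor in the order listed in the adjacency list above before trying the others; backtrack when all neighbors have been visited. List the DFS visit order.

sink -> cache -> mirror -> auth -> front -> node -> proxy -> gate -> edge -> router -> worker -> peer -> back -> queue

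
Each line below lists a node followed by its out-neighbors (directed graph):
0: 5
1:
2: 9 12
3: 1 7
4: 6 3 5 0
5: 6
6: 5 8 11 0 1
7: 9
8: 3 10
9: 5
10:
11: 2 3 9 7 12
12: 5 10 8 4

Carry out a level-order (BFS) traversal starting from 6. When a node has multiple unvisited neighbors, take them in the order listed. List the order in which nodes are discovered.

Visit 6; enqueue 5, 8, 11, 0, 1 → queue [5, 8, 11, 0, 1]
Visit 5 → queue [8, 11, 0, 1]
Visit 8; enqueue 3, 10 → queue [11, 0, 1, 3, 10]
Visit 11; enqueue 2, 9, 7, 12 → queue [0, 1, 3, 10, 2, 9, 7, 12]
Visit 0 → queue [1, 3, 10, 2, 9, 7, 12]
Visit 1 → queue [3, 10, 2, 9, 7, 12]
Visit 3 → queue [10, 2, 9, 7, 12]
Visit 10 → queue [2, 9, 7, 12]
Visit 2 → queue [9, 7, 12]
Visit 9 → queue [7, 12]
Visit 7 → queue [12]
Visit 12; enqueue 4 → queue [4]
Visit 4 → queue []

6 → 5 → 8 → 11 → 0 → 1 → 3 → 10 → 2 → 9 → 7 → 12 → 4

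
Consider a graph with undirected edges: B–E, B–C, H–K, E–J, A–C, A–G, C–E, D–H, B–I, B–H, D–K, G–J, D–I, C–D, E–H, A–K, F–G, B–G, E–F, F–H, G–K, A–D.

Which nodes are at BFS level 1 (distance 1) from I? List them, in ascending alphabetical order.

B, D

Level 0: I
Level 1: B, D
Level 2: A, C, E, G, H, K
Level 3: F, J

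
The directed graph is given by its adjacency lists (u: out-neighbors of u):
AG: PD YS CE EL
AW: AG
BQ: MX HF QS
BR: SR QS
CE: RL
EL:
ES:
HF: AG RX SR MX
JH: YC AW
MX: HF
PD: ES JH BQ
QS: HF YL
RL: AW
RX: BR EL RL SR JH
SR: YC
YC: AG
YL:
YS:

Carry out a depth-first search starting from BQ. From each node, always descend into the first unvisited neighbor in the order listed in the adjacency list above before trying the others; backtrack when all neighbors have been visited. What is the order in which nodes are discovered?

BQ, MX, HF, AG, PD, ES, JH, YC, AW, YS, CE, RL, EL, RX, BR, SR, QS, YL

Visit BQ
BQ → MX
MX → HF
HF → AG
AG → PD
PD → ES
PD → JH
JH → YC
JH → AW
AG → YS
AG → CE
CE → RL
AG → EL
HF → RX
RX → BR
BR → SR
BR → QS
QS → YL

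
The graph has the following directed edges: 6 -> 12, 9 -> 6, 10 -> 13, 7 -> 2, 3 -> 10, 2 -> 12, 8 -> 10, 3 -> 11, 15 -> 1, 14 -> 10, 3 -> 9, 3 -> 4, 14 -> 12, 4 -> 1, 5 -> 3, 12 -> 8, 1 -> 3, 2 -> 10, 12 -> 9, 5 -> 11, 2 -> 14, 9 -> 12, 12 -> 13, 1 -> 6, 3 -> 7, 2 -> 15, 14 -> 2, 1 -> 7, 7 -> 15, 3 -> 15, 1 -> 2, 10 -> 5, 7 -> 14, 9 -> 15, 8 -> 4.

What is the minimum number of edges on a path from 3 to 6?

2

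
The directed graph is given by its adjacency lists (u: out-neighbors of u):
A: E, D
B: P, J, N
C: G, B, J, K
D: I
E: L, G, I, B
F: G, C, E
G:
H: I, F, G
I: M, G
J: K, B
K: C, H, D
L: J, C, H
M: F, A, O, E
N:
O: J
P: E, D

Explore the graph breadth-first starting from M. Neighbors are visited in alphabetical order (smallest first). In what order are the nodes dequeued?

Visit M; enqueue A, E, F, O → queue [A, E, F, O]
Visit A; enqueue D → queue [E, F, O, D]
Visit E; enqueue B, G, I, L → queue [F, O, D, B, G, I, L]
Visit F; enqueue C → queue [O, D, B, G, I, L, C]
Visit O; enqueue J → queue [D, B, G, I, L, C, J]
Visit D → queue [B, G, I, L, C, J]
Visit B; enqueue N, P → queue [G, I, L, C, J, N, P]
Visit G → queue [I, L, C, J, N, P]
Visit I → queue [L, C, J, N, P]
Visit L; enqueue H → queue [C, J, N, P, H]
Visit C; enqueue K → queue [J, N, P, H, K]
Visit J → queue [N, P, H, K]
Visit N → queue [P, H, K]
Visit P → queue [H, K]
Visit H → queue [K]
Visit K → queue []

M A E F O D B G I L C J N P H K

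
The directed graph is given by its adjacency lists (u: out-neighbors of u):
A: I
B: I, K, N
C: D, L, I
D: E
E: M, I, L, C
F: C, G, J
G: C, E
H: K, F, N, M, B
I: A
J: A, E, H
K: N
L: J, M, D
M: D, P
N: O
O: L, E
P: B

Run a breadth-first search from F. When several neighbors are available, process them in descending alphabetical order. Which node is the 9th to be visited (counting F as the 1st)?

I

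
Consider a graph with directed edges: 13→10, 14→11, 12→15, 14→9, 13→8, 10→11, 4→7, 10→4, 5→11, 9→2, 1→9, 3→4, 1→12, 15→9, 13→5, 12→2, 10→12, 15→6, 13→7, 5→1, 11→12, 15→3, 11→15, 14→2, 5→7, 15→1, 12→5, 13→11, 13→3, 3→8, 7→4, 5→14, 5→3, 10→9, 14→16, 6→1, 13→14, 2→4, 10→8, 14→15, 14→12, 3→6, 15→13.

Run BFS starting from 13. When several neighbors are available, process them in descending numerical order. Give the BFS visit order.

Visit 13; enqueue 14, 11, 10, 8, 7, 5, 3 → queue [14, 11, 10, 8, 7, 5, 3]
Visit 14; enqueue 16, 15, 12, 9, 2 → queue [11, 10, 8, 7, 5, 3, 16, 15, 12, 9, 2]
Visit 11 → queue [10, 8, 7, 5, 3, 16, 15, 12, 9, 2]
Visit 10; enqueue 4 → queue [8, 7, 5, 3, 16, 15, 12, 9, 2, 4]
Visit 8 → queue [7, 5, 3, 16, 15, 12, 9, 2, 4]
Visit 7 → queue [5, 3, 16, 15, 12, 9, 2, 4]
Visit 5; enqueue 1 → queue [3, 16, 15, 12, 9, 2, 4, 1]
Visit 3; enqueue 6 → queue [16, 15, 12, 9, 2, 4, 1, 6]
Visit 16 → queue [15, 12, 9, 2, 4, 1, 6]
Visit 15 → queue [12, 9, 2, 4, 1, 6]
Visit 12 → queue [9, 2, 4, 1, 6]
Visit 9 → queue [2, 4, 1, 6]
Visit 2 → queue [4, 1, 6]
Visit 4 → queue [1, 6]
Visit 1 → queue [6]
Visit 6 → queue []

13, 14, 11, 10, 8, 7, 5, 3, 16, 15, 12, 9, 2, 4, 1, 6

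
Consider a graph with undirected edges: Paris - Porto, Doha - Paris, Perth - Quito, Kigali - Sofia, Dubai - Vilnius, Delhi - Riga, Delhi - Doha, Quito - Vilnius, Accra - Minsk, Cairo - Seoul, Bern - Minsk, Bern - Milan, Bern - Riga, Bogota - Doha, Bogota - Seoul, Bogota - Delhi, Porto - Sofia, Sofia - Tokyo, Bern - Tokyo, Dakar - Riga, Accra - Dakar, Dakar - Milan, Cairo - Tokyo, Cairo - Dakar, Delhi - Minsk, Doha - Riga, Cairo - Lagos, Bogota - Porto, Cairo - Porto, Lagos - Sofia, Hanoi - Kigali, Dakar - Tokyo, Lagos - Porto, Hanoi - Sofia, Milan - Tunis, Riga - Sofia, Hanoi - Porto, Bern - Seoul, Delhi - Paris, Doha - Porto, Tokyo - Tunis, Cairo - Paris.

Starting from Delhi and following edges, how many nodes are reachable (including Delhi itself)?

19

BFS from Delhi visits: Delhi, Bogota, Doha, Minsk, Paris, Riga, Porto, Seoul, Accra, Bern, Cairo, Dakar, Sofia, Hanoi, Lagos, Milan, Tokyo, Kigali, Tunis
Reachable nodes: 19 of 23 total.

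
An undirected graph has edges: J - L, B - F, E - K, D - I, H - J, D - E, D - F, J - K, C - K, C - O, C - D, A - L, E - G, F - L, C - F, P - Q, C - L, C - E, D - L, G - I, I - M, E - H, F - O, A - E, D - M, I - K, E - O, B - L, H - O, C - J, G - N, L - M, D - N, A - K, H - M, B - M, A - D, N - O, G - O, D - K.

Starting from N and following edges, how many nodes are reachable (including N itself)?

15

BFS from N visits: N, O, G, D, H, F, E, C, I, M, L, K, A, J, B
Reachable nodes: 15 of 17 total.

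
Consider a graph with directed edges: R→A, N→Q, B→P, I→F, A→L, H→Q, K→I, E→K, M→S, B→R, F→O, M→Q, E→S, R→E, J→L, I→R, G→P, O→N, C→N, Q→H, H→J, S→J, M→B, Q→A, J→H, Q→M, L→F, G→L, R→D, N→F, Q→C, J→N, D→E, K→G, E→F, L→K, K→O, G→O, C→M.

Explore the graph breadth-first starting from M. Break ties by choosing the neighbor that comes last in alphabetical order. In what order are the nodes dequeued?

Visit M; enqueue S, Q, B → queue [S, Q, B]
Visit S; enqueue J → queue [Q, B, J]
Visit Q; enqueue H, C, A → queue [B, J, H, C, A]
Visit B; enqueue R, P → queue [J, H, C, A, R, P]
Visit J; enqueue N, L → queue [H, C, A, R, P, N, L]
Visit H → queue [C, A, R, P, N, L]
Visit C → queue [A, R, P, N, L]
Visit A → queue [R, P, N, L]
Visit R; enqueue E, D → queue [P, N, L, E, D]
Visit P → queue [N, L, E, D]
Visit N; enqueue F → queue [L, E, D, F]
Visit L; enqueue K → queue [E, D, F, K]
Visit E → queue [D, F, K]
Visit D → queue [F, K]
Visit F; enqueue O → queue [K, O]
Visit K; enqueue I, G → queue [O, I, G]
Visit O → queue [I, G]
Visit I → queue [G]
Visit G → queue []

M, S, Q, B, J, H, C, A, R, P, N, L, E, D, F, K, O, I, G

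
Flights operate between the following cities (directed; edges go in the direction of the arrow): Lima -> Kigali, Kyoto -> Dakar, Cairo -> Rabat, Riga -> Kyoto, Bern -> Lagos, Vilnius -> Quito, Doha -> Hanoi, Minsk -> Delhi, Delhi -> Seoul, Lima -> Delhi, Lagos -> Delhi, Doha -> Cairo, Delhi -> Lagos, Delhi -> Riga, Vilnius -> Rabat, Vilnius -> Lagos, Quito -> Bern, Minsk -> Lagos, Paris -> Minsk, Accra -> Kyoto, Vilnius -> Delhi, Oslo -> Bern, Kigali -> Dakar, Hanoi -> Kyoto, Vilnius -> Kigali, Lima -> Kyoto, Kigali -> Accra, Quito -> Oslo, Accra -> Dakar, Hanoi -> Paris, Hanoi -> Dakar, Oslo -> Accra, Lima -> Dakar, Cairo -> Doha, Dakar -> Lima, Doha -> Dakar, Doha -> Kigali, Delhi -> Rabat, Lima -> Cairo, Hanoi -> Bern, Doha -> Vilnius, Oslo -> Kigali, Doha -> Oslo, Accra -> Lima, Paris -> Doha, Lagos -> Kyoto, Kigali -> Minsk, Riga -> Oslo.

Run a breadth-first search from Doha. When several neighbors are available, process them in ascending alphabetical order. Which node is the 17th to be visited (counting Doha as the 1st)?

Quito

Visit Doha; enqueue Cairo, Dakar, Hanoi, Kigali, Oslo, Vilnius → queue [Cairo, Dakar, Hanoi, Kigali, Oslo, Vilnius]
Visit Cairo; enqueue Rabat → queue [Dakar, Hanoi, Kigali, Oslo, Vilnius, Rabat]
Visit Dakar; enqueue Lima → queue [Hanoi, Kigali, Oslo, Vilnius, Rabat, Lima]
Visit Hanoi; enqueue Bern, Kyoto, Paris → queue [Kigali, Oslo, Vilnius, Rabat, Lima, Bern, Kyoto, Paris]
Visit Kigali; enqueue Accra, Minsk → queue [Oslo, Vilnius, Rabat, Lima, Bern, Kyoto, Paris, Accra, Minsk]
Visit Oslo → queue [Vilnius, Rabat, Lima, Bern, Kyoto, Paris, Accra, Minsk]
Visit Vilnius; enqueue Delhi, Lagos, Quito → queue [Rabat, Lima, Bern, Kyoto, Paris, Accra, Minsk, Delhi, Lagos, Quito]
Visit Rabat → queue [Lima, Bern, Kyoto, Paris, Accra, Minsk, Delhi, Lagos, Quito]
Visit Lima → queue [Bern, Kyoto, Paris, Accra, Minsk, Delhi, Lagos, Quito]
Visit Bern → queue [Kyoto, Paris, Accra, Minsk, Delhi, Lagos, Quito]
Visit Kyoto → queue [Paris, Accra, Minsk, Delhi, Lagos, Quito]
Visit Paris → queue [Accra, Minsk, Delhi, Lagos, Quito]
Visit Accra → queue [Minsk, Delhi, Lagos, Quito]
Visit Minsk → queue [Delhi, Lagos, Quito]
Visit Delhi; enqueue Riga, Seoul → queue [Lagos, Quito, Riga, Seoul]
Visit Lagos → queue [Quito, Riga, Seoul]
Visit Quito → queue [Riga, Seoul]
Visit Riga → queue [Seoul]
Visit Seoul → queue []

Visit order: Doha, Cairo, Dakar, Hanoi, Kigali, Oslo, Vilnius, Rabat, Lima, Bern, Kyoto, Paris, Accra, Minsk, Delhi, Lagos, Quito, Riga, Seoul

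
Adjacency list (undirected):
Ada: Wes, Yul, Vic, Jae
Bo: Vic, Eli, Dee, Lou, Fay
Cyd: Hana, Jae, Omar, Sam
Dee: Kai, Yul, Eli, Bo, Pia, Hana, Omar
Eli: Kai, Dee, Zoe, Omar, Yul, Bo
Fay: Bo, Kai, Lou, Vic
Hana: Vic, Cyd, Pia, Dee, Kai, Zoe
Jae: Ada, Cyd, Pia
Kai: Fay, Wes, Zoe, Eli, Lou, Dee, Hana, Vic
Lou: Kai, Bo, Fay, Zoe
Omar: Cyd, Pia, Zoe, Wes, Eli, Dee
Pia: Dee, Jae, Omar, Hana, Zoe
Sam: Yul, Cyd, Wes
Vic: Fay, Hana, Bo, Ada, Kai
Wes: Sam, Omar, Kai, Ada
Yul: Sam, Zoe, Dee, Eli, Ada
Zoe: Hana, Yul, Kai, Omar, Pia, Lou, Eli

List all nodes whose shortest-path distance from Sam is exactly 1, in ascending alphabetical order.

Level 0: Sam
Level 1: Cyd, Wes, Yul
Level 2: Ada, Dee, Eli, Hana, Jae, Kai, Omar, Zoe
Level 3: Bo, Fay, Lou, Pia, Vic

Cyd, Wes, Yul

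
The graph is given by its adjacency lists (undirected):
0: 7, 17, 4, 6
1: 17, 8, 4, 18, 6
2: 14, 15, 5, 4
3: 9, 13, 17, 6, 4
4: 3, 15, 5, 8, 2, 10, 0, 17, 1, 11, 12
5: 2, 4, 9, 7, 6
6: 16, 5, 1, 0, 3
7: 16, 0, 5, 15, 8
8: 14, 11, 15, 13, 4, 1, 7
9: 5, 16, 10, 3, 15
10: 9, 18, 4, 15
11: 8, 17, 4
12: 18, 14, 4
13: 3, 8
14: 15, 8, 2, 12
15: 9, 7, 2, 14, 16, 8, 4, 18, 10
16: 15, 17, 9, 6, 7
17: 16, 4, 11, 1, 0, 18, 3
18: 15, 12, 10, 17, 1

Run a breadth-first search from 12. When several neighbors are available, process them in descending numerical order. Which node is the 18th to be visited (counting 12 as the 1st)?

Visit 12; enqueue 18, 14, 4 → queue [18, 14, 4]
Visit 18; enqueue 17, 15, 10, 1 → queue [14, 4, 17, 15, 10, 1]
Visit 14; enqueue 8, 2 → queue [4, 17, 15, 10, 1, 8, 2]
Visit 4; enqueue 11, 5, 3, 0 → queue [17, 15, 10, 1, 8, 2, 11, 5, 3, 0]
Visit 17; enqueue 16 → queue [15, 10, 1, 8, 2, 11, 5, 3, 0, 16]
Visit 15; enqueue 9, 7 → queue [10, 1, 8, 2, 11, 5, 3, 0, 16, 9, 7]
Visit 10 → queue [1, 8, 2, 11, 5, 3, 0, 16, 9, 7]
Visit 1; enqueue 6 → queue [8, 2, 11, 5, 3, 0, 16, 9, 7, 6]
Visit 8; enqueue 13 → queue [2, 11, 5, 3, 0, 16, 9, 7, 6, 13]
Visit 2 → queue [11, 5, 3, 0, 16, 9, 7, 6, 13]
Visit 11 → queue [5, 3, 0, 16, 9, 7, 6, 13]
Visit 5 → queue [3, 0, 16, 9, 7, 6, 13]
Visit 3 → queue [0, 16, 9, 7, 6, 13]
Visit 0 → queue [16, 9, 7, 6, 13]
Visit 16 → queue [9, 7, 6, 13]
Visit 9 → queue [7, 6, 13]
Visit 7 → queue [6, 13]
Visit 6 → queue [13]
Visit 13 → queue []

Visit order: 12, 18, 14, 4, 17, 15, 10, 1, 8, 2, 11, 5, 3, 0, 16, 9, 7, 6, 13

6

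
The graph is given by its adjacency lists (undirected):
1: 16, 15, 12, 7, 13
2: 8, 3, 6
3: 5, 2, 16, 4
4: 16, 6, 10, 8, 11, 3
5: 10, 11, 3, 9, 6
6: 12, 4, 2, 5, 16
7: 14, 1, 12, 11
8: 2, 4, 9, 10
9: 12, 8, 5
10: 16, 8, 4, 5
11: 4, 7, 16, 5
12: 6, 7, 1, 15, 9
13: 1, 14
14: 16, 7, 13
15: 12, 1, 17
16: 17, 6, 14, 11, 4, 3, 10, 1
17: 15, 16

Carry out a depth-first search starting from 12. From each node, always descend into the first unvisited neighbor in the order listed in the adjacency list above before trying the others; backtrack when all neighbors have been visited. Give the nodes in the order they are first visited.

12 -> 6 -> 4 -> 16 -> 17 -> 15 -> 1 -> 7 -> 14 -> 13 -> 11 -> 5 -> 10 -> 8 -> 2 -> 3 -> 9

Visit 12
12 → 6
6 → 4
4 → 16
16 → 17
17 → 15
15 → 1
1 → 7
7 → 14
14 → 13
7 → 11
11 → 5
5 → 10
10 → 8
8 → 2
2 → 3
8 → 9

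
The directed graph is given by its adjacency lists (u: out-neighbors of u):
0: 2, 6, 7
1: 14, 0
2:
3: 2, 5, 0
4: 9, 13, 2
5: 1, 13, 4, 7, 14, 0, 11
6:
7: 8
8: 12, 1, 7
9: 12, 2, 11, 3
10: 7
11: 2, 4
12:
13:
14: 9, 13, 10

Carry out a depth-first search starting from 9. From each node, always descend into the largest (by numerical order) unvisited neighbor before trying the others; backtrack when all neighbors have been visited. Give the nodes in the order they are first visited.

Visit 9
9 → 12
9 → 11
11 → 4
4 → 13
4 → 2
9 → 3
3 → 5
5 → 14
14 → 10
10 → 7
7 → 8
8 → 1
1 → 0
0 → 6

9, 12, 11, 4, 13, 2, 3, 5, 14, 10, 7, 8, 1, 0, 6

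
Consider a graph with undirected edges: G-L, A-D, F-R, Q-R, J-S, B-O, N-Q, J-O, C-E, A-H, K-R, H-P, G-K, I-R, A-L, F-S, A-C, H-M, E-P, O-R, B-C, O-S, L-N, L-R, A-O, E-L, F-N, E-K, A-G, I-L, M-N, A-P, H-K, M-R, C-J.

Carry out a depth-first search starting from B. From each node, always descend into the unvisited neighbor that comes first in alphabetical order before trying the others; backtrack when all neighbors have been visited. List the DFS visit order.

B, C, A, D, G, K, E, L, I, R, F, N, M, H, P, Q, S, J, O

Visit B
B → C
C → A
A → D
A → G
G → K
K → E
E → L
L → I
I → R
R → F
F → N
N → M
M → H
H → P
N → Q
F → S
S → J
J → O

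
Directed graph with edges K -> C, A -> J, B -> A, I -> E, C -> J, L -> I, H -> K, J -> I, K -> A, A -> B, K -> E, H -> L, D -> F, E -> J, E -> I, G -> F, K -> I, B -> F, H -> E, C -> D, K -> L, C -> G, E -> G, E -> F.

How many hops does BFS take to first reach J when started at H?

2

Level 0: H
Level 1: E, K, L
Level 2: A, C, F, G, I, J
Level 3: B, D
J first appears at level 2.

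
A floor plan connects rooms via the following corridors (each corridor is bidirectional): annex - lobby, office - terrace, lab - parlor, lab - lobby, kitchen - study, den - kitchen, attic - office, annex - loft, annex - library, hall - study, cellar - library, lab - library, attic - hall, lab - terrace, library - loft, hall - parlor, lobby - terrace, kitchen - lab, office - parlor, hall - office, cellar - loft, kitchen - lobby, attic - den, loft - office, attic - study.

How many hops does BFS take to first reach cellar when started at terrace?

3

Level 0: terrace
Level 1: lab, lobby, office
Level 2: annex, attic, hall, kitchen, library, loft, parlor
Level 3: cellar, den, study
cellar first appears at level 3.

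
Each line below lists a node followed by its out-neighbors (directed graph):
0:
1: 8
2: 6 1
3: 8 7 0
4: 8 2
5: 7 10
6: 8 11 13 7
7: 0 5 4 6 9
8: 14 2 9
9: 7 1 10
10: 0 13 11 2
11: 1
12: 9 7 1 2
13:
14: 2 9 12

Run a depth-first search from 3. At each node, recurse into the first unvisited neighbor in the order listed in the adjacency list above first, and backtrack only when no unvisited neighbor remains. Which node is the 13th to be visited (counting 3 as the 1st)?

4

Visit 3
3 → 8
8 → 14
14 → 2
2 → 6
6 → 11
11 → 1
6 → 13
6 → 7
7 → 0
7 → 5
5 → 10
7 → 4
7 → 9
14 → 12

Visit order: 3, 8, 14, 2, 6, 11, 1, 13, 7, 0, 5, 10, 4, 9, 12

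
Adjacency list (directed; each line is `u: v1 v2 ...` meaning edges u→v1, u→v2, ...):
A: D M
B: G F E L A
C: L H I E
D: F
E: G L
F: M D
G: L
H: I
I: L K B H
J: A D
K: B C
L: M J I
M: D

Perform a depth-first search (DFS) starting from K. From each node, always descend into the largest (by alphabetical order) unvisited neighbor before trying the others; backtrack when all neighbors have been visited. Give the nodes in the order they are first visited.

K, C, L, M, D, F, J, A, I, H, B, G, E

Visit K
K → C
C → L
L → M
M → D
D → F
L → J
J → A
L → I
I → H
I → B
B → G
B → E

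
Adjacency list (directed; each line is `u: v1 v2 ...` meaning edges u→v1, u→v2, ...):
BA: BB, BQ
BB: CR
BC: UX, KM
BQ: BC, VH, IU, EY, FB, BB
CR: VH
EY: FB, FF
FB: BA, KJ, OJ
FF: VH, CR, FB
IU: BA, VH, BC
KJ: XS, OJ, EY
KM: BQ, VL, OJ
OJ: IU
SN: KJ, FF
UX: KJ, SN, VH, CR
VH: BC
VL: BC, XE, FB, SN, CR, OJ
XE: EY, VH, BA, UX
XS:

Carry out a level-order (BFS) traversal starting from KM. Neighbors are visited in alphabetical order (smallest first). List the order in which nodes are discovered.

Visit KM; enqueue BQ, OJ, VL → queue [BQ, OJ, VL]
Visit BQ; enqueue BB, BC, EY, FB, IU, VH → queue [OJ, VL, BB, BC, EY, FB, IU, VH]
Visit OJ → queue [VL, BB, BC, EY, FB, IU, VH]
Visit VL; enqueue CR, SN, XE → queue [BB, BC, EY, FB, IU, VH, CR, SN, XE]
Visit BB → queue [BC, EY, FB, IU, VH, CR, SN, XE]
Visit BC; enqueue UX → queue [EY, FB, IU, VH, CR, SN, XE, UX]
Visit EY; enqueue FF → queue [FB, IU, VH, CR, SN, XE, UX, FF]
Visit FB; enqueue BA, KJ → queue [IU, VH, CR, SN, XE, UX, FF, BA, KJ]
Visit IU → queue [VH, CR, SN, XE, UX, FF, BA, KJ]
Visit VH → queue [CR, SN, XE, UX, FF, BA, KJ]
Visit CR → queue [SN, XE, UX, FF, BA, KJ]
Visit SN → queue [XE, UX, FF, BA, KJ]
Visit XE → queue [UX, FF, BA, KJ]
Visit UX → queue [FF, BA, KJ]
Visit FF → queue [BA, KJ]
Visit BA → queue [KJ]
Visit KJ; enqueue XS → queue [XS]
Visit XS → queue []

KM -> BQ -> OJ -> VL -> BB -> BC -> EY -> FB -> IU -> VH -> CR -> SN -> XE -> UX -> FF -> BA -> KJ -> XS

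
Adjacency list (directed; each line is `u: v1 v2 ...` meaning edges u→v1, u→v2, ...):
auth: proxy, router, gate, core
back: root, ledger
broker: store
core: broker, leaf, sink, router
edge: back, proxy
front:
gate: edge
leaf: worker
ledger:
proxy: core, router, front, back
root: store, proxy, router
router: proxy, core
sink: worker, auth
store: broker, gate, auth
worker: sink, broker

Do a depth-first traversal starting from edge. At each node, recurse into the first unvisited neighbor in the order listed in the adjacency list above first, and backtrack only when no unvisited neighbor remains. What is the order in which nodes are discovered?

edge -> back -> root -> store -> broker -> gate -> auth -> proxy -> core -> leaf -> worker -> sink -> router -> front -> ledger

Visit edge
edge → back
back → root
root → store
store → broker
store → gate
store → auth
auth → proxy
proxy → core
core → leaf
leaf → worker
worker → sink
core → router
proxy → front
back → ledger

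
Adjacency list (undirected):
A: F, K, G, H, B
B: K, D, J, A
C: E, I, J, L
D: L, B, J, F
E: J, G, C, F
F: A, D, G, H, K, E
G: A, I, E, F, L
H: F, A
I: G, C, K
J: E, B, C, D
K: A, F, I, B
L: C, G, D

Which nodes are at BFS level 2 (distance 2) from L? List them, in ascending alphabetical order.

A, B, E, F, I, J

Level 0: L
Level 1: C, D, G
Level 2: A, B, E, F, I, J
Level 3: H, K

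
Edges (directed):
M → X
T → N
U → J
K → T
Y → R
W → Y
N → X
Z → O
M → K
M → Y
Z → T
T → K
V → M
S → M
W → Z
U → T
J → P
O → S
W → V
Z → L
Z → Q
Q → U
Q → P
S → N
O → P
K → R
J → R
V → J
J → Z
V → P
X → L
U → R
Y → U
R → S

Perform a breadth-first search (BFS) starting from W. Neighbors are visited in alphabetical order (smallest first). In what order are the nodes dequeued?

W, V, Y, Z, J, M, P, R, U, L, O, Q, T, K, X, S, N

Visit W; enqueue V, Y, Z → queue [V, Y, Z]
Visit V; enqueue J, M, P → queue [Y, Z, J, M, P]
Visit Y; enqueue R, U → queue [Z, J, M, P, R, U]
Visit Z; enqueue L, O, Q, T → queue [J, M, P, R, U, L, O, Q, T]
Visit J → queue [M, P, R, U, L, O, Q, T]
Visit M; enqueue K, X → queue [P, R, U, L, O, Q, T, K, X]
Visit P → queue [R, U, L, O, Q, T, K, X]
Visit R; enqueue S → queue [U, L, O, Q, T, K, X, S]
Visit U → queue [L, O, Q, T, K, X, S]
Visit L → queue [O, Q, T, K, X, S]
Visit O → queue [Q, T, K, X, S]
Visit Q → queue [T, K, X, S]
Visit T; enqueue N → queue [K, X, S, N]
Visit K → queue [X, S, N]
Visit X → queue [S, N]
Visit S → queue [N]
Visit N → queue []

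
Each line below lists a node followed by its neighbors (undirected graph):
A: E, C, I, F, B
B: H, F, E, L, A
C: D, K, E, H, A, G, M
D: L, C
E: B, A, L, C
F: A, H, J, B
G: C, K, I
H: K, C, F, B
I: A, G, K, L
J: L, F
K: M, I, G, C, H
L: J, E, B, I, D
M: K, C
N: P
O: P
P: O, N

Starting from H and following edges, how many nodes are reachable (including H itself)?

13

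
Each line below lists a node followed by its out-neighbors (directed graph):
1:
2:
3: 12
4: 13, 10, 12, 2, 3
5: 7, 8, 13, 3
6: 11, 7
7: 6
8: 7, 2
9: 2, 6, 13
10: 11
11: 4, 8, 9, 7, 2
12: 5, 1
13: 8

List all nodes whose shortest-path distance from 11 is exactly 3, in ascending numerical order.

Level 0: 11
Level 1: 2, 4, 7, 8, 9
Level 2: 3, 6, 10, 12, 13
Level 3: 1, 5

1, 5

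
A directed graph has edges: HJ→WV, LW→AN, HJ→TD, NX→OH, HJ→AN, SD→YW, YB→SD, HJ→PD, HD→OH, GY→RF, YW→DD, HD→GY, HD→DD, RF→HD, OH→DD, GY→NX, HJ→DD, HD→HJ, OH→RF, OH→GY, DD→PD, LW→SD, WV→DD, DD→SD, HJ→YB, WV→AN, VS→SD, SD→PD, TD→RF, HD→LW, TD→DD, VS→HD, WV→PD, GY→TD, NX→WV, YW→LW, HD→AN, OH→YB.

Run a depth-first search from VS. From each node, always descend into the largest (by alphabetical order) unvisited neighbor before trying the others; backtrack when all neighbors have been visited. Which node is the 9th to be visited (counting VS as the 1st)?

OH

Visit VS
VS → SD
SD → YW
YW → LW
LW → AN
YW → DD
DD → PD
VS → HD
HD → OH
OH → YB
OH → RF
OH → GY
GY → TD
GY → NX
NX → WV
HD → HJ

Visit order: VS, SD, YW, LW, AN, DD, PD, HD, OH, YB, RF, GY, TD, NX, WV, HJ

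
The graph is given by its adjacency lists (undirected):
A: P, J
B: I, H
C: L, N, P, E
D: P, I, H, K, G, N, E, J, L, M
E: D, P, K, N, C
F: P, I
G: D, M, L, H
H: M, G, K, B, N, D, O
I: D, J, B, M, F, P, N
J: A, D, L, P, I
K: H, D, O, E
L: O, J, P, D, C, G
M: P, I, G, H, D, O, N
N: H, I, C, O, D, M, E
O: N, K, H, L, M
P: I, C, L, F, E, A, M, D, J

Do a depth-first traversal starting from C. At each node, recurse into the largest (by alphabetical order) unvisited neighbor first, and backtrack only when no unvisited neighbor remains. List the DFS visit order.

C -> P -> M -> O -> N -> I -> J -> L -> G -> H -> K -> E -> D -> B -> A -> F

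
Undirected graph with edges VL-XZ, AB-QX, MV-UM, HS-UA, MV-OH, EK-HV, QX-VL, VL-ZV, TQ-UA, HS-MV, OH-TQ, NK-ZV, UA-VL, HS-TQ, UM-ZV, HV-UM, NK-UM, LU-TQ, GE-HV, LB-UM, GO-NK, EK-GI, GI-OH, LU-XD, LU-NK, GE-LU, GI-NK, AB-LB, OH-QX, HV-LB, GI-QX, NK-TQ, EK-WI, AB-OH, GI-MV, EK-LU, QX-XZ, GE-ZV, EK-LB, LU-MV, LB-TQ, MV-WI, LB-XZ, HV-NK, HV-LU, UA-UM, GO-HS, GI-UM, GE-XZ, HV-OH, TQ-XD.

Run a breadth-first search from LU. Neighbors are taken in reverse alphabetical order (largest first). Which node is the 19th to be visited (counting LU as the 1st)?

VL

Visit LU; enqueue XD, TQ, NK, MV, HV, GE, EK → queue [XD, TQ, NK, MV, HV, GE, EK]
Visit XD → queue [TQ, NK, MV, HV, GE, EK]
Visit TQ; enqueue UA, OH, LB, HS → queue [NK, MV, HV, GE, EK, UA, OH, LB, HS]
Visit NK; enqueue ZV, UM, GO, GI → queue [MV, HV, GE, EK, UA, OH, LB, HS, ZV, UM, GO, GI]
Visit MV; enqueue WI → queue [HV, GE, EK, UA, OH, LB, HS, ZV, UM, GO, GI, WI]
Visit HV → queue [GE, EK, UA, OH, LB, HS, ZV, UM, GO, GI, WI]
Visit GE; enqueue XZ → queue [EK, UA, OH, LB, HS, ZV, UM, GO, GI, WI, XZ]
Visit EK → queue [UA, OH, LB, HS, ZV, UM, GO, GI, WI, XZ]
Visit UA; enqueue VL → queue [OH, LB, HS, ZV, UM, GO, GI, WI, XZ, VL]
Visit OH; enqueue QX, AB → queue [LB, HS, ZV, UM, GO, GI, WI, XZ, VL, QX, AB]
Visit LB → queue [HS, ZV, UM, GO, GI, WI, XZ, VL, QX, AB]
Visit HS → queue [ZV, UM, GO, GI, WI, XZ, VL, QX, AB]
Visit ZV → queue [UM, GO, GI, WI, XZ, VL, QX, AB]
Visit UM → queue [GO, GI, WI, XZ, VL, QX, AB]
Visit GO → queue [GI, WI, XZ, VL, QX, AB]
Visit GI → queue [WI, XZ, VL, QX, AB]
Visit WI → queue [XZ, VL, QX, AB]
Visit XZ → queue [VL, QX, AB]
Visit VL → queue [QX, AB]
Visit QX → queue [AB]
Visit AB → queue []

Visit order: LU, XD, TQ, NK, MV, HV, GE, EK, UA, OH, LB, HS, ZV, UM, GO, GI, WI, XZ, VL, QX, AB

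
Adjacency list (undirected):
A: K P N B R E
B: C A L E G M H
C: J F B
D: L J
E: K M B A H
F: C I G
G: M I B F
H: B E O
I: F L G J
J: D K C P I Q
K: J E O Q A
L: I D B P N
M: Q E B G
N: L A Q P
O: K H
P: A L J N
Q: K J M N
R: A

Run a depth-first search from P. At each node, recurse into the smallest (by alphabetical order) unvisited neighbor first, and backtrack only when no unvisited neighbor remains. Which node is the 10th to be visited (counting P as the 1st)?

L

Visit P
P → A
A → B
B → C
C → F
F → G
G → I
I → J
J → D
D → L
L → N
N → Q
Q → K
K → E
E → H
H → O
E → M
A → R

Visit order: P, A, B, C, F, G, I, J, D, L, N, Q, K, E, H, O, M, R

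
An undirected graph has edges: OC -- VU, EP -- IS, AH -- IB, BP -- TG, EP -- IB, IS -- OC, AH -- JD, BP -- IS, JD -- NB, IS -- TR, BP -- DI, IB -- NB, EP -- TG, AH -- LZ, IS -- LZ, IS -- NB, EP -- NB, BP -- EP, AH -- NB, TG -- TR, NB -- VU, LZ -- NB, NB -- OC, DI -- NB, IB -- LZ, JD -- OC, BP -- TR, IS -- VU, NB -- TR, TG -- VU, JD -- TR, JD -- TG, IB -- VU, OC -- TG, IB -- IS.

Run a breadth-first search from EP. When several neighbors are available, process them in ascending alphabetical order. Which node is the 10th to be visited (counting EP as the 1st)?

LZ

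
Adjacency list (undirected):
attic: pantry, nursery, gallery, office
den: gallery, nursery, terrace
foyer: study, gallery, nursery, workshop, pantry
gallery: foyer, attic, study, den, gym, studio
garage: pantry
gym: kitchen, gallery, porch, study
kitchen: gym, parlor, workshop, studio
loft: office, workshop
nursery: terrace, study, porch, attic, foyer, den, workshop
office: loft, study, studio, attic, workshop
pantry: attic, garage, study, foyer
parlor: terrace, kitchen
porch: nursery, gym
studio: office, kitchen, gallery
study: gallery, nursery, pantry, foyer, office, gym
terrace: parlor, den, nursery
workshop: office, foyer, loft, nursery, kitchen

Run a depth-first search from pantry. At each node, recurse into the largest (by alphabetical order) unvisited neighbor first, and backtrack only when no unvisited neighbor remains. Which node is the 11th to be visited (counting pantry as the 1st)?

gym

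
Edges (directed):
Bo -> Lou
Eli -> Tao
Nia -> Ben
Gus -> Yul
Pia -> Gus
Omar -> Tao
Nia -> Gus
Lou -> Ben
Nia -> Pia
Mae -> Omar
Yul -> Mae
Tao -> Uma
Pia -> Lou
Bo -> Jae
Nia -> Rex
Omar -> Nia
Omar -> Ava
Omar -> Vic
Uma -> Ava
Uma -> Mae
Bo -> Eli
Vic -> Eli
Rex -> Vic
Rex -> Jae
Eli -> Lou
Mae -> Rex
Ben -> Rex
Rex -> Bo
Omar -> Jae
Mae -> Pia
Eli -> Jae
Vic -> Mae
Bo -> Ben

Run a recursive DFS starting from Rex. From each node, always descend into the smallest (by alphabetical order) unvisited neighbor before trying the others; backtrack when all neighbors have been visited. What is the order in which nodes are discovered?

Visit Rex
Rex → Bo
Bo → Ben
Bo → Eli
Eli → Jae
Eli → Lou
Eli → Tao
Tao → Uma
Uma → Ava
Uma → Mae
Mae → Omar
Omar → Nia
Nia → Gus
Gus → Yul
Nia → Pia
Omar → Vic

Rex -> Bo -> Ben -> Eli -> Jae -> Lou -> Tao -> Uma -> Ava -> Mae -> Omar -> Nia -> Gus -> Yul -> Pia -> Vic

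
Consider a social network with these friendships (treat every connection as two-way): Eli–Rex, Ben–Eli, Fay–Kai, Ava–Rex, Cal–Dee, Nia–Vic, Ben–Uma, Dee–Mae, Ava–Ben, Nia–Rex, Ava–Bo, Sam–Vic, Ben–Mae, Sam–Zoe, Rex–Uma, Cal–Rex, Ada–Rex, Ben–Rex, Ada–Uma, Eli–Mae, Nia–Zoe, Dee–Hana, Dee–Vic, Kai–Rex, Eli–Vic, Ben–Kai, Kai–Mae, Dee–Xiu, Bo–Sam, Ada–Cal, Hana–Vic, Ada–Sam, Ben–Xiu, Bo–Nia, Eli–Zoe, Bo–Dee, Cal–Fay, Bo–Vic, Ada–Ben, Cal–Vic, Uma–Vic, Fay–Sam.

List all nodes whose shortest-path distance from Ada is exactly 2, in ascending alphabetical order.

Ava, Bo, Dee, Eli, Fay, Kai, Mae, Nia, Vic, Xiu, Zoe

Level 0: Ada
Level 1: Ben, Cal, Rex, Sam, Uma
Level 2: Ava, Bo, Dee, Eli, Fay, Kai, Mae, Nia, Vic, Xiu, Zoe
Level 3: Hana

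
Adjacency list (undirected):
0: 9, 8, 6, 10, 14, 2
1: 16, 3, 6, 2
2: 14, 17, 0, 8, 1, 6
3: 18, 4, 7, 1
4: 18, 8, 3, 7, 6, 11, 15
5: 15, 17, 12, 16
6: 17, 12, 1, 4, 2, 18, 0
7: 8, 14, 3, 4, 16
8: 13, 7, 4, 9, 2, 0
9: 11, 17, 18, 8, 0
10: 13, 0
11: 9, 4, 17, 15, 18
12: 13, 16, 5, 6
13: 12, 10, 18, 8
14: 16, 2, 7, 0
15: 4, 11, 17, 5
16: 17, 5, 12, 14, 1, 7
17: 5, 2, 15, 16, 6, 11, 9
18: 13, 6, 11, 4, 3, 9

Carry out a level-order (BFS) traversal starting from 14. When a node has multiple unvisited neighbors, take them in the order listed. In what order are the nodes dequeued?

Visit 14; enqueue 16, 2, 7, 0 → queue [16, 2, 7, 0]
Visit 16; enqueue 17, 5, 12, 1 → queue [2, 7, 0, 17, 5, 12, 1]
Visit 2; enqueue 8, 6 → queue [7, 0, 17, 5, 12, 1, 8, 6]
Visit 7; enqueue 3, 4 → queue [0, 17, 5, 12, 1, 8, 6, 3, 4]
Visit 0; enqueue 9, 10 → queue [17, 5, 12, 1, 8, 6, 3, 4, 9, 10]
Visit 17; enqueue 15, 11 → queue [5, 12, 1, 8, 6, 3, 4, 9, 10, 15, 11]
Visit 5 → queue [12, 1, 8, 6, 3, 4, 9, 10, 15, 11]
Visit 12; enqueue 13 → queue [1, 8, 6, 3, 4, 9, 10, 15, 11, 13]
Visit 1 → queue [8, 6, 3, 4, 9, 10, 15, 11, 13]
Visit 8 → queue [6, 3, 4, 9, 10, 15, 11, 13]
Visit 6; enqueue 18 → queue [3, 4, 9, 10, 15, 11, 13, 18]
Visit 3 → queue [4, 9, 10, 15, 11, 13, 18]
Visit 4 → queue [9, 10, 15, 11, 13, 18]
Visit 9 → queue [10, 15, 11, 13, 18]
Visit 10 → queue [15, 11, 13, 18]
Visit 15 → queue [11, 13, 18]
Visit 11 → queue [13, 18]
Visit 13 → queue [18]
Visit 18 → queue []

14, 16, 2, 7, 0, 17, 5, 12, 1, 8, 6, 3, 4, 9, 10, 15, 11, 13, 18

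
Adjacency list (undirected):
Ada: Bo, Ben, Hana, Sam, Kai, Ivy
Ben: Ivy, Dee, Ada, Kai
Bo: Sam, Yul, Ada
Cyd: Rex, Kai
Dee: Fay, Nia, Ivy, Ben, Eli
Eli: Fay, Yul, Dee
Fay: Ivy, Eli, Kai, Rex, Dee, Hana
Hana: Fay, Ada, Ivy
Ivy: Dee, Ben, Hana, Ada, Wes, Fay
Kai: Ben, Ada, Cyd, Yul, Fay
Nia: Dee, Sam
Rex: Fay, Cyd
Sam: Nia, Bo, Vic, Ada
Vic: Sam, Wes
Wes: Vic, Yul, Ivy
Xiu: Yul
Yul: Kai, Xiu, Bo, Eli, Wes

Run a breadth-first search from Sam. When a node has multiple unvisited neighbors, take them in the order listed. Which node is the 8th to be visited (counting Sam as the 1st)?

Visit Sam; enqueue Nia, Bo, Vic, Ada → queue [Nia, Bo, Vic, Ada]
Visit Nia; enqueue Dee → queue [Bo, Vic, Ada, Dee]
Visit Bo; enqueue Yul → queue [Vic, Ada, Dee, Yul]
Visit Vic; enqueue Wes → queue [Ada, Dee, Yul, Wes]
Visit Ada; enqueue Ben, Hana, Kai, Ivy → queue [Dee, Yul, Wes, Ben, Hana, Kai, Ivy]
Visit Dee; enqueue Fay, Eli → queue [Yul, Wes, Ben, Hana, Kai, Ivy, Fay, Eli]
Visit Yul; enqueue Xiu → queue [Wes, Ben, Hana, Kai, Ivy, Fay, Eli, Xiu]
Visit Wes → queue [Ben, Hana, Kai, Ivy, Fay, Eli, Xiu]
Visit Ben → queue [Hana, Kai, Ivy, Fay, Eli, Xiu]
Visit Hana → queue [Kai, Ivy, Fay, Eli, Xiu]
Visit Kai; enqueue Cyd → queue [Ivy, Fay, Eli, Xiu, Cyd]
Visit Ivy → queue [Fay, Eli, Xiu, Cyd]
Visit Fay; enqueue Rex → queue [Eli, Xiu, Cyd, Rex]
Visit Eli → queue [Xiu, Cyd, Rex]
Visit Xiu → queue [Cyd, Rex]
Visit Cyd → queue [Rex]
Visit Rex → queue []

Visit order: Sam, Nia, Bo, Vic, Ada, Dee, Yul, Wes, Ben, Hana, Kai, Ivy, Fay, Eli, Xiu, Cyd, Rex

Wes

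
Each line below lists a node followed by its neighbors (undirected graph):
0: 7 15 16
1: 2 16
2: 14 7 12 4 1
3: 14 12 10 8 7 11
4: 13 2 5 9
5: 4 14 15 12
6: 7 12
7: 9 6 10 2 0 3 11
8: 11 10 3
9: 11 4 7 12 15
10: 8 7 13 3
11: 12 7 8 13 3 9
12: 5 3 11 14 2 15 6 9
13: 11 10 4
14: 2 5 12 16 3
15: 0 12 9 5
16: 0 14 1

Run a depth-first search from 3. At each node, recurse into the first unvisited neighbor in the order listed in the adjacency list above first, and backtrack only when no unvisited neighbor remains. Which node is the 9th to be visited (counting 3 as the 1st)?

4

Visit 3
3 → 14
14 → 2
2 → 7
7 → 9
9 → 11
11 → 12
12 → 5
5 → 4
4 → 13
13 → 10
10 → 8
5 → 15
15 → 0
0 → 16
16 → 1
12 → 6

Visit order: 3, 14, 2, 7, 9, 11, 12, 5, 4, 13, 10, 8, 15, 0, 16, 1, 6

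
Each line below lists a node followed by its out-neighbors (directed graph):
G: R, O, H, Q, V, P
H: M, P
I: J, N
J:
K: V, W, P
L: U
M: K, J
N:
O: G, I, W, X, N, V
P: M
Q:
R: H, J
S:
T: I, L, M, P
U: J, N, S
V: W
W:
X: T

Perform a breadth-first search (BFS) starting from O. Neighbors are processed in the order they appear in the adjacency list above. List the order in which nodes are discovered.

O -> G -> I -> W -> X -> N -> V -> R -> H -> Q -> P -> J -> T -> M -> L -> K -> U -> S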